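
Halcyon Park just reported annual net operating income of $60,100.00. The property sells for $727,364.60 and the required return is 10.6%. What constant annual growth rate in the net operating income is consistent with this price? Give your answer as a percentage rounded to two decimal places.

2.16%

P = D₀(1+g)/(r−g) ⇒ P(r−g) = D₀(1+g) ⇒ g(P+D₀) = P·r − D₀
g = (P·r − D₀)/(P + D₀) = ($727,364.60×0.106 − $60,100.00) / ($727,364.60 + $60,100.00) = 0.021589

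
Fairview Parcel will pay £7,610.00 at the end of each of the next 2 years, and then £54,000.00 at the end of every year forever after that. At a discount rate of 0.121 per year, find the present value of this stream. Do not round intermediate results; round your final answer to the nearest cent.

PV of 2-year annuity: £7,610.00 × [1 − (1+0.121)^−2] / 0.121 = 12844.40823
Perpetuity value at year 2: £54,000.00 / 0.121 = 446280.99174
PV of perpetuity: 446280.99174 / (1+0.121)^2 = 355138.01614
Total PV = 12844.40823 + 355138.01614 = 367982.42436

£367982.42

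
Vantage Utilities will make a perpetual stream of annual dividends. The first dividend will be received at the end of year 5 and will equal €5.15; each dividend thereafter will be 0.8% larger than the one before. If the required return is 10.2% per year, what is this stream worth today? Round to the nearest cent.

€37.15

Value at end of year 4: C₁ / (r − g) = €5.15 / (0.102 − 0.008) = €54.7872
Discount to today: PV = €54.7872 / (1 + 0.102)^4 = €54.7872 / 1.474777 = €37.15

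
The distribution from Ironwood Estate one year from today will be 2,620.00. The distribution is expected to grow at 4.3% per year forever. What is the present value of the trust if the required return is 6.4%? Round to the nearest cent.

124761.90

Growing perpetuity: P = D₁ / (r − g) = 2,620.0000 / (0.064 − 0.043) = 124,761.90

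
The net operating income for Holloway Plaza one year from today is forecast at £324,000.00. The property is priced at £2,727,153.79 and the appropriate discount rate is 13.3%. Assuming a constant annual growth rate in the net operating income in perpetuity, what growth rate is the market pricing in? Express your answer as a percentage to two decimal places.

P = D₁/(r−g) ⇒ g = r − D₁/P = 0.133 − £324,000.00/£2,727,153.79 = 0.014195

1.42%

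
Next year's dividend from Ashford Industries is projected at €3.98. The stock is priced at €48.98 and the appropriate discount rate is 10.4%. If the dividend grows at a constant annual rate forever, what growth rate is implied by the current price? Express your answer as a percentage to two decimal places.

P = D₁/(r−g) ⇒ g = r − D₁/P = 0.104 − €3.98/€48.98 = 0.022742

2.27%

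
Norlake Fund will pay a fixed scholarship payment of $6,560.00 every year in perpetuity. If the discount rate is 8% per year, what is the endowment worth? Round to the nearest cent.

Level perpetuity: PV = C / r = $6,560.00 / 0.08 = $82,000.00

$82000.00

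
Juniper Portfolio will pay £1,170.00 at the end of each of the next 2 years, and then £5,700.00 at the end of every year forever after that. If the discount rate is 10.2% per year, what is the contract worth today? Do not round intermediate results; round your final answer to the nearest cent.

£48041.42

PV of 2-year annuity: £1,170.00 × [1 − (1+0.102)^−2] / 0.102 = 2025.14155
Perpetuity value at year 2: £5,700.00 / 0.102 = 55882.35294
PV of perpetuity: 55882.35294 / (1+0.102)^2 = 46016.27872
Total PV = 2025.14155 + 46016.27872 = 48041.42027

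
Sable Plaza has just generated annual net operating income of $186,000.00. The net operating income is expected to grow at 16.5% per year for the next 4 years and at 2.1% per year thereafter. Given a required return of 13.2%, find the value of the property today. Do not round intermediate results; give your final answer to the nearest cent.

D_1 = 216690.00000
D_2 = 252443.85000
D_3 = 294097.08525
D_4 = 342623.10432
Terminal value at year 4: TV = D_4×(1+g_2)/(r−g_2) = 349818.18951/0.111 = 3151515.22078
P_0 = D_1/(1+r)^1 + D_2/(1+r)^2 + D_3/(1+r)^3 + D_4/(1+r)^4 + TV/(1+r)^4
    = 191422.26148 + 197002.59243 + 202745.60086 + 208656.02916 + 1919259.51145 = 2719085.99539

$2719086.00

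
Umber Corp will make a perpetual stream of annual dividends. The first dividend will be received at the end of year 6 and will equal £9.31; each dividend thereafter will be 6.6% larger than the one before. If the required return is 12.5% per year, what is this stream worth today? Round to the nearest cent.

£87.57

Value at end of year 5: C₁ / (r − g) = £9.31 / (0.125 − 0.066) = £157.7966
Discount to today: PV = £157.7966 / (1 + 0.125)^5 = £157.7966 / 1.802032 = £87.57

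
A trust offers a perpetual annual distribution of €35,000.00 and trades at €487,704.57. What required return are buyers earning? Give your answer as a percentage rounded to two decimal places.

7.18%

P = C/r ⇒ r = C/P = €35,000.00/€487,704.57 = 0.071765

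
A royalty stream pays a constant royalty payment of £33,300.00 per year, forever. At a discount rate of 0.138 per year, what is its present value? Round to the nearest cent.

£241304.35

Level perpetuity: PV = C / r = £33,300.00 / 0.138 = £241,304.35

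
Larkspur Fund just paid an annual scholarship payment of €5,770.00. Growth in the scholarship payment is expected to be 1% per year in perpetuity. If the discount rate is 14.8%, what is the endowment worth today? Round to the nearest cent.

D₁ = D₀ × (1 + g) = €5,770.00 × 1.01 = €5,827.7000
Growing perpetuity: P = D₁ / (r − g) = €5,827.7000 / (0.148 − 0.01) = €42,229.71

€42229.71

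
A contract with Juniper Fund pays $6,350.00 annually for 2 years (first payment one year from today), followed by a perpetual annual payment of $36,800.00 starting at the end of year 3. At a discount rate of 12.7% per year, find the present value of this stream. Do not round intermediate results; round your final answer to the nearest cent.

$238771.20

PV of 2-year annuity: $6,350.00 × [1 − (1+0.127)^−2] / 0.127 = 10633.91986
Perpetuity value at year 2: $36,800.00 / 0.127 = 289763.77953
PV of perpetuity: 289763.77953 / (1+0.127)^2 = 228137.28332
Total PV = 10633.91986 + 228137.28332 = 238771.20318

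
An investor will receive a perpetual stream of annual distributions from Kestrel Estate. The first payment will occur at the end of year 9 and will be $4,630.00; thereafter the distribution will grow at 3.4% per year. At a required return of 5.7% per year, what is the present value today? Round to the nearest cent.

$129197.25

Value at end of year 8: C₁ / (r − g) = $4,630.00 / (0.057 − 0.034) = $201,304.3478
Discount to today: PV = $201,304.3478 / (1 + 0.057)^8 = $201,304.3478 / 1.558116 = $129,197.25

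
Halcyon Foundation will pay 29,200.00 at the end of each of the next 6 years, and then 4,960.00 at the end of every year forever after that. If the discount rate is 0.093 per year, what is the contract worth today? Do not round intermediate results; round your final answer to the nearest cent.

161106.23

PV of 6-year annuity: 29,200.00 × [1 − (1+0.093)^−6] / 0.093 = 129825.43825
Perpetuity value at year 6: 4,960.00 / 0.093 = 53333.33333
PV of perpetuity: 53333.33333 / (1+0.093)^6 = 31280.79314
Total PV = 129825.43825 + 31280.79314 = 161106.23139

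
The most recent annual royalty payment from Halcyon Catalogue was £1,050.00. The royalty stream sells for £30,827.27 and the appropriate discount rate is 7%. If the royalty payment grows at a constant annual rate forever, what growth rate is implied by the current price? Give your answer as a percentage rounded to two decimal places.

P = D₀(1+g)/(r−g) ⇒ P(r−g) = D₀(1+g) ⇒ g(P+D₀) = P·r − D₀
g = (P·r − D₀)/(P + D₀) = (£30,827.27×0.07 − £1,050.00) / (£30,827.27 + £1,050.00) = 0.034755

3.48%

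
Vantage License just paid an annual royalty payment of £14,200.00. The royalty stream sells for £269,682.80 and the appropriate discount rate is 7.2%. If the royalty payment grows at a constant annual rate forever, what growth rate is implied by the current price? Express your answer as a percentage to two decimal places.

P = D₀(1+g)/(r−g) ⇒ P(r−g) = D₀(1+g) ⇒ g(P+D₀) = P·r − D₀
g = (P·r − D₀)/(P + D₀) = (£269,682.80×0.072 − £14,200.00) / (£269,682.80 + £14,200.00) = 0.018378

1.84%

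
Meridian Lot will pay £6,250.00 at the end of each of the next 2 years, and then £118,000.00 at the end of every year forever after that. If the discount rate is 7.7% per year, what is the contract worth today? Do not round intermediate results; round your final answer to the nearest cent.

PV of 2-year annuity: £6,250.00 × [1 − (1+0.077)^−2] / 0.077 = 11191.41775
Perpetuity value at year 2: £118,000.00 / 0.077 = 1532467.53247
PV of perpetuity: 1532467.53247 / (1+0.077)^2 = 1321173.56534
Total PV = 11191.41775 + 1321173.56534 = 1332364.98309

£1332364.98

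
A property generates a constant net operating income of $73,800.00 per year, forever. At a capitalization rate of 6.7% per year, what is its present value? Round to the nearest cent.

Level perpetuity: PV = C / r = $73,800.00 / 0.067 = $1,101,492.54

$1101492.54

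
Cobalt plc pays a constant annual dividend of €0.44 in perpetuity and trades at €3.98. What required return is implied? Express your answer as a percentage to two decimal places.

11.06%

P = C/r ⇒ r = C/P = €0.44/€3.98 = 0.110553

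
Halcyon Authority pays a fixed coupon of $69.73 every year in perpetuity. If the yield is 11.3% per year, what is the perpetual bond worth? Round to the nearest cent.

Level perpetuity: PV = C / r = $69.73 / 0.113 = $617.08

$617.08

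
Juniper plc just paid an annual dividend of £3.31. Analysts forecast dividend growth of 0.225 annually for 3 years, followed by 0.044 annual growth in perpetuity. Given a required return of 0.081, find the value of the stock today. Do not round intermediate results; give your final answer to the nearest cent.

D_1 = 4.05475
D_2 = 4.96707
D_3 = 6.08466
Terminal value at year 3: TV = D_3×(1+g_2)/(r−g_2) = 6.35238/0.037 = 171.68606
P_0 = D_1/(1+r)^1 + D_2/(1+r)^2 + D_3/(1+r)^3 + TV/(1+r)^3
    = 3.75093 + 4.25059 + 4.81681 + 135.91205 = 148.73036

£148.73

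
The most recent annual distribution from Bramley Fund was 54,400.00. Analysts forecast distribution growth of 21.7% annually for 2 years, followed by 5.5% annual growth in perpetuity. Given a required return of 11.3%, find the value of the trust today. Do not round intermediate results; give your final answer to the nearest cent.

D_1 = 66204.80000
D_2 = 80571.24160
Terminal value at year 2: TV = D_2×(1+g_2)/(r−g_2) = 85002.65989/0.058 = 1465563.10152
P_0 = D_1/(1+r)^1 + D_2/(1+r)^2 + TV/(1+r)^2
    = 59483.19856 + 65041.37704 + 1183080.22038 = 1307604.79598

1307604.80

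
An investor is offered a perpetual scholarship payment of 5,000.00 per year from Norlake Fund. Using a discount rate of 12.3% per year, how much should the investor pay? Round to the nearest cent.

Level perpetuity: PV = C / r = 5,000.00 / 0.123 = 40,650.41

40650.41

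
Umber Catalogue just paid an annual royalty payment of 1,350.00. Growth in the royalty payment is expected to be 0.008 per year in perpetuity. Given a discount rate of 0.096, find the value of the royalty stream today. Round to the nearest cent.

D₁ = D₀ × (1 + g) = 1,350.00 × 1.008 = 1,360.8000
Growing perpetuity: P = D₁ / (r − g) = 1,360.8000 / (0.096 − 0.008) = 15,463.64

15463.64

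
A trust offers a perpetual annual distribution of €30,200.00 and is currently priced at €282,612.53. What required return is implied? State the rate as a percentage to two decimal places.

P = C/r ⇒ r = C/P = €30,200.00/€282,612.53 = 0.106860

10.69%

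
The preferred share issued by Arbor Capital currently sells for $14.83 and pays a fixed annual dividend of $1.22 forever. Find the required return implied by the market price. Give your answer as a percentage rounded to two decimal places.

8.23%

P = C/r ⇒ r = C/P = $1.22/$14.83 = 0.082266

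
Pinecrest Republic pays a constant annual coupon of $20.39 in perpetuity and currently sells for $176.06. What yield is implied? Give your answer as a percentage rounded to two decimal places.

P = C/r ⇒ r = C/P = $20.39/$176.06 = 0.115813

11.58%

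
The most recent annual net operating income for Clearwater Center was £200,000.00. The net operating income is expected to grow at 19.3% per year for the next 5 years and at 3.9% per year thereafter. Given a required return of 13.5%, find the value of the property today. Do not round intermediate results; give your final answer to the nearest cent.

£3941294.39

D_1 = 238600.00000
D_2 = 284649.80000
D_3 = 339587.21140
D_4 = 405127.54320
D_5 = 483317.15904
Terminal value at year 5: TV = D_5×(1+g_2)/(r−g_2) = 502166.52824/0.096 = 5230901.33584
P_0 = D_1/(1+r)^1 + D_2/(1+r)^2 + D_3/(1+r)^3 + D_4/(1+r)^4 + D_5/(1+r)^5 + TV/(1+r)^5
    = 210220.26432 + 220962.79765 + 232254.28863 + 244122.78972 + 256597.78691 + 2777136.46453 = 3941294.39176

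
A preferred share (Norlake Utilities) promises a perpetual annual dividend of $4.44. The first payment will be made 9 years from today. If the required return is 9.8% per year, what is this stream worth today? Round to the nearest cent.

$21.45

Value at end of year 8: C / r = $4.44 / 0.098 = $45.3061
Discount to today: PV = $45.3061 / (1 + 0.098)^8 = $45.3061 / 2.112607 = $21.45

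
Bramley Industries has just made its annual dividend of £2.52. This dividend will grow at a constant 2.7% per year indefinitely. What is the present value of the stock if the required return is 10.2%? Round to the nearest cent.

D₁ = D₀ × (1 + g) = £2.52 × 1.027 = £2.5880
Growing perpetuity: P = D₁ / (r − g) = £2.5880 / (0.102 − 0.027) = £34.51

£34.51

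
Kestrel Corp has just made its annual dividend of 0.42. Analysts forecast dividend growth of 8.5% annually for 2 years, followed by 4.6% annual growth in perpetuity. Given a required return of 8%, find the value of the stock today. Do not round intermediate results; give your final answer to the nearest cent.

13.89

D_1 = 0.45570
D_2 = 0.49443
Terminal value at year 2: TV = D_2×(1+g_2)/(r−g_2) = 0.51718/0.034 = 15.21113
P_0 = D_1/(1+r)^1 + D_2/(1+r)^2 + TV/(1+r)^2
    = 0.42194 + 0.42390 + 13.04109 = 13.88694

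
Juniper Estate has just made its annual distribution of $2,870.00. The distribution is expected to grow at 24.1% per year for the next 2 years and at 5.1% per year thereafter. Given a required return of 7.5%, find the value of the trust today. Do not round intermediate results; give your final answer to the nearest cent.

D_1 = 3561.67000
D_2 = 4420.03247
Terminal value at year 2: TV = D_2×(1+g_2)/(r−g_2) = 4645.45413/0.024 = 193560.58858
P_0 = D_1/(1+r)^1 + D_2/(1+r)^2 + TV/(1+r)^2
    = 3313.18140 + 3824.79824 + 167494.28974 = 174632.26938

$174632.27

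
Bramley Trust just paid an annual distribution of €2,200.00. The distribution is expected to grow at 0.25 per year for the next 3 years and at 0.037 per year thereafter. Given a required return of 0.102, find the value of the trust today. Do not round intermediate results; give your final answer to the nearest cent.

D_1 = 2750.00000
D_2 = 3437.50000
D_3 = 4296.87500
Terminal value at year 3: TV = D_3×(1+g_2)/(r−g_2) = 4455.85938/0.065 = 68551.68269
P_0 = D_1/(1+r)^1 + D_2/(1+r)^2 + D_3/(1+r)^3 + TV/(1+r)^3
    = 2495.46279 + 2830.60662 + 3210.76068 + 51223.98198 = 59760.81208

€59760.81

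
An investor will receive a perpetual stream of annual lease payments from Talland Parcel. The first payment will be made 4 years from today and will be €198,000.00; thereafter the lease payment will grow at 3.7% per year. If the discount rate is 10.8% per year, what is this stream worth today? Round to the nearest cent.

€2050159.08

Value at end of year 3: C₁ / (r − g) = €198,000.00 / (0.108 − 0.037) = €2,788,732.3944
Discount to today: PV = €2,788,732.3944 / (1 + 0.108)^3 = €2,788,732.3944 / 1.360252 = €2,050,159.08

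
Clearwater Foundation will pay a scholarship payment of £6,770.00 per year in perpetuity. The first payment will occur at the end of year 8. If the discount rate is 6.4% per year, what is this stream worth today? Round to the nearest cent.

£68519.99

Value at end of year 7: C / r = £6,770.00 / 0.064 = £105,781.2500
Discount to today: PV = £105,781.2500 / (1 + 0.064)^7 = £105,781.2500 / 1.543801 = £68,519.99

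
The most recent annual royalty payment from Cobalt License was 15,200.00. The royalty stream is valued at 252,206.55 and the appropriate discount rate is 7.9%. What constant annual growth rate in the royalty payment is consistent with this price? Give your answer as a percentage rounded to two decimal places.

1.77%

P = D₀(1+g)/(r−g) ⇒ P(r−g) = D₀(1+g) ⇒ g(P+D₀) = P·r − D₀
g = (P·r − D₀)/(P + D₀) = (252,206.55×0.079 − 15,200.00) / (252,206.55 + 15,200.00) = 0.017667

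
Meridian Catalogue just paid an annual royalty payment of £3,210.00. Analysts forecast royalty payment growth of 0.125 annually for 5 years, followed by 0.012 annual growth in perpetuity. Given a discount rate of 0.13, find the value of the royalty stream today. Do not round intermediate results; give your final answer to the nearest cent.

D_1 = 3611.25000
D_2 = 4062.65625
D_3 = 4570.48828
D_4 = 5141.79932
D_5 = 5784.52423
Terminal value at year 5: TV = D_5×(1+g_2)/(r−g_2) = 5853.93852/0.118 = 49609.64849
P_0 = D_1/(1+r)^1 + D_2/(1+r)^2 + D_3/(1+r)^3 + D_4/(1+r)^4 + D_5/(1+r)^5 + TV/(1+r)^5
    = 3195.79646 + 3181.65577 + 3167.57765 + 3153.56181 + 3139.60800 + 26926.12964 = 42764.32933

£42764.33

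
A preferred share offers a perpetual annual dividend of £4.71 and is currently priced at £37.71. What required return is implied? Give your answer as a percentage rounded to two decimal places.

12.49%

P = C/r ⇒ r = C/P = £4.71/£37.71 = 0.124901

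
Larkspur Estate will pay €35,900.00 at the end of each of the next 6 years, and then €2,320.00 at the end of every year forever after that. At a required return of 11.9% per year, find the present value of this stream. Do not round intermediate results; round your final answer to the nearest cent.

€157948.76

PV of 6-year annuity: €35,900.00 × [1 − (1+0.119)^−6] / 0.119 = 148018.50012
Perpetuity value at year 6: €2,320.00 / 0.119 = 19495.79832
PV of perpetuity: 19495.79832 / (1+0.119)^6 = 9930.25736
Total PV = 148018.50012 + 9930.25736 = 157948.75749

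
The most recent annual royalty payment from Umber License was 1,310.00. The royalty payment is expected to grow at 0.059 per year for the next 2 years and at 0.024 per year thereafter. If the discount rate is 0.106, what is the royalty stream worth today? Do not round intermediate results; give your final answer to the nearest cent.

D_1 = 1387.29000
D_2 = 1469.14011
Terminal value at year 2: TV = D_2×(1+g_2)/(r−g_2) = 1504.39947/0.082 = 18346.33503
P_0 = D_1/(1+r)^1 + D_2/(1+r)^2 + TV/(1+r)^2
    = 1254.33092 + 1201.02753 + 14998.19743 = 17453.55588

17453.56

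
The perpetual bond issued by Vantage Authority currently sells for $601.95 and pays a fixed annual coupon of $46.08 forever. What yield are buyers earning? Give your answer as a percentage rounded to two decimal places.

7.66%

P = C/r ⇒ r = C/P = $46.08/$601.95 = 0.076551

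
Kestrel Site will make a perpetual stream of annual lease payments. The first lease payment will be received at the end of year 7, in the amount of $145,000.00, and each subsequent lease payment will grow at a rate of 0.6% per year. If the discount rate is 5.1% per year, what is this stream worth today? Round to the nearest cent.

$2390777.68

Value at end of year 6: C₁ / (r − g) = $145,000.00 / (0.051 − 0.006) = $3,222,222.2222
Discount to today: PV = $3,222,222.2222 / (1 + 0.051)^6 = $3,222,222.2222 / 1.347772 = $2,390,777.68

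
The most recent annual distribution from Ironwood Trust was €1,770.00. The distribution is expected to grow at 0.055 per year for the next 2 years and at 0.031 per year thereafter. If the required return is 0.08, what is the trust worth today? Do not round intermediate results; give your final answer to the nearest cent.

€38956.05

D_1 = 1867.35000
D_2 = 1970.05425
Terminal value at year 2: TV = D_2×(1+g_2)/(r−g_2) = 2031.12593/0.049 = 41451.54963
P_0 = D_1/(1+r)^1 + D_2/(1+r)^2 + TV/(1+r)^2
    = 1729.02778 + 1689.00399 + 35538.02266 = 38956.05442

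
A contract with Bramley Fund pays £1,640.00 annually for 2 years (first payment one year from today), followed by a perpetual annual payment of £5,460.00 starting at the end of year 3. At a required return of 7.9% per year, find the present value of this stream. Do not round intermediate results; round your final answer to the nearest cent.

PV of 2-year annuity: £1,640.00 × [1 − (1+0.079)^−2] / 0.079 = 2928.56891
Perpetuity value at year 2: £5,460.00 / 0.079 = 69113.92405
PV of perpetuity: 69113.92405 / (1+0.079)^2 = 59363.93243
Total PV = 2928.56891 + 59363.93243 = 62292.50134

£62292.50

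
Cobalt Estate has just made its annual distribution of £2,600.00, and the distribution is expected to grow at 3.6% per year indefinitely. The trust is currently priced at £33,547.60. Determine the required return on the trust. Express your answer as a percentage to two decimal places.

11.63%

D₁ = £2,600.00 × 1.036 = £2,693.6000
P = D₁/(r − g) ⇒ r = D₁/P + g = £2,693.6000/£33,547.60 + 0.036 = 0.080292 + 0.036 = 0.116292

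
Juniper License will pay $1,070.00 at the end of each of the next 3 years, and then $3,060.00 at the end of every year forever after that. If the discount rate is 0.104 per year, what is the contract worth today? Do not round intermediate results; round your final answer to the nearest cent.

PV of 3-year annuity: $1,070.00 × [1 − (1+0.104)^−3] / 0.104 = 2642.30442
Perpetuity value at year 3: $3,060.00 / 0.104 = 29423.07692
PV of perpetuity: 29423.07692 / (1+0.104)^3 = 21866.58018
Total PV = 2642.30442 + 21866.58018 = 24508.88460

$24508.88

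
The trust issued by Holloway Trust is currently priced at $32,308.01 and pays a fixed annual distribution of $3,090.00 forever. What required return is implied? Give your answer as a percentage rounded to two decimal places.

9.56%

P = C/r ⇒ r = C/P = $3,090.00/$32,308.01 = 0.095642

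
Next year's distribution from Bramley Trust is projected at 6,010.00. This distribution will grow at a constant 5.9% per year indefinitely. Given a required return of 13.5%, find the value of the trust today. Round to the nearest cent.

79078.95

Growing perpetuity: P = D₁ / (r − g) = 6,010.0000 / (0.135 − 0.059) = 79,078.95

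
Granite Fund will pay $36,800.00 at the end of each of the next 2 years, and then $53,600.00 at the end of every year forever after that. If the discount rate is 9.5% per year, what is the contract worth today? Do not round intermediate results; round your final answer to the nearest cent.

$534856.68

PV of 2-year annuity: $36,800.00 × [1 − (1+0.095)^−2] / 0.095 = 64298.90953
Perpetuity value at year 2: $53,600.00 / 0.095 = 564210.52632
PV of perpetuity: 564210.52632 / (1+0.095)^2 = 470557.76678
Total PV = 64298.90953 + 470557.76678 = 534856.67631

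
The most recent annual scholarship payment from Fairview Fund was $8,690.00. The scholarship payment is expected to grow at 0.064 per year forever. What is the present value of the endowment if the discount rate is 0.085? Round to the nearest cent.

$440293.33

D₁ = D₀ × (1 + g) = $8,690.00 × 1.064 = $9,246.1600
Growing perpetuity: P = D₁ / (r − g) = $9,246.1600 / (0.085 − 0.064) = $440,293.33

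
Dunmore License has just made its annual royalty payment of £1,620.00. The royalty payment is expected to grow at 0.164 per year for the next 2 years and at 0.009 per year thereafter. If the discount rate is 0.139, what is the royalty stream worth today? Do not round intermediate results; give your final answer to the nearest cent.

D_1 = 1885.68000
D_2 = 2194.93152
Terminal value at year 2: TV = D_2×(1+g_2)/(r−g_2) = 2214.68590/0.13 = 17036.04541
P_0 = D_1/(1+r)^1 + D_2/(1+r)^2 + TV/(1+r)^2
    = 1655.55751 + 1691.89547 + 13131.71175 = 16479.16472

£16479.16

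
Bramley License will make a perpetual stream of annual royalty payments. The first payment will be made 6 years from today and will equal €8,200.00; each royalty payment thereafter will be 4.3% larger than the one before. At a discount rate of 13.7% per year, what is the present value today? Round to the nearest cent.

Value at end of year 5: C₁ / (r − g) = €8,200.00 / (0.137 − 0.043) = €87,234.0426
Discount to today: PV = €87,234.0426 / (1 + 0.137)^5 = €87,234.0426 / 1.900213 = €45,907.50

€45907.50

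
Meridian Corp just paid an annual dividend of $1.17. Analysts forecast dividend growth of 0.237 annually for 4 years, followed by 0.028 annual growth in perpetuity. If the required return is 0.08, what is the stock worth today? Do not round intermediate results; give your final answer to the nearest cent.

$46.45

D_1 = 1.44729
D_2 = 1.79030
D_3 = 2.21460
D_4 = 2.73946
Terminal value at year 4: TV = D_4×(1+g_2)/(r−g_2) = 2.81616/0.052 = 54.15698
P_0 = D_1/(1+r)^1 + D_2/(1+r)^2 + D_3/(1+r)^3 + D_4/(1+r)^4 + TV/(1+r)^4
    = 1.34008 + 1.53489 + 1.75802 + 2.01358 + 39.80700 = 46.45357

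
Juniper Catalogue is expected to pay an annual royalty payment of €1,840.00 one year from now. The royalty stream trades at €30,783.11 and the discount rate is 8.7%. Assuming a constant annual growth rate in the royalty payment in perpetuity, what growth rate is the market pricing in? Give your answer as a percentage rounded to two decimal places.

P = D₁/(r−g) ⇒ g = r − D₁/P = 0.087 − €1,840.00/€30,783.11 = 0.027227

2.72%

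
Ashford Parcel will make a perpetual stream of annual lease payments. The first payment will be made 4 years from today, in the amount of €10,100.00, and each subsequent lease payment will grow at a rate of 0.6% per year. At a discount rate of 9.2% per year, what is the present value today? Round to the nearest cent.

€90189.30

Value at end of year 3: C₁ / (r − g) = €10,100.00 / (0.092 − 0.006) = €117,441.8605
Discount to today: PV = €117,441.8605 / (1 + 0.092)^3 = €117,441.8605 / 1.302171 = €90,189.30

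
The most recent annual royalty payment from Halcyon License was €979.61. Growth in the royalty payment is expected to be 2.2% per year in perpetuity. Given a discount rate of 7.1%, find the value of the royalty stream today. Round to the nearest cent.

€20431.87

D₁ = D₀ × (1 + g) = €979.61 × 1.022 = €1,001.1614
Growing perpetuity: P = D₁ / (r − g) = €1,001.1614 / (0.071 − 0.022) = €20,431.87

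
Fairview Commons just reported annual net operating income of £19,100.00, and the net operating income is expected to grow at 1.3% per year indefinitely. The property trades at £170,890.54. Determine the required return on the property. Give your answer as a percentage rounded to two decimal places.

12.62%

D₁ = £19,100.00 × 1.013 = £19,348.3000
P = D₁/(r − g) ⇒ r = D₁/P + g = £19,348.3000/£170,890.54 + 0.013 = 0.113220 + 0.013 = 0.126220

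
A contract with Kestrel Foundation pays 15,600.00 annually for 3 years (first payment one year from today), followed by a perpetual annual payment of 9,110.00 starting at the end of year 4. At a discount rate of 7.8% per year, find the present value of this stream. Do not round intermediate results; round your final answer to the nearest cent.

133580.77

PV of 3-year annuity: 15,600.00 × [1 − (1+0.078)^−3] / 0.078 = 40348.23906
Perpetuity value at year 3: 9,110.00 / 0.078 = 116794.87179
PV of perpetuity: 116794.87179 / (1+0.078)^3 = 93232.53475
Total PV = 40348.23906 + 93232.53475 = 133580.77382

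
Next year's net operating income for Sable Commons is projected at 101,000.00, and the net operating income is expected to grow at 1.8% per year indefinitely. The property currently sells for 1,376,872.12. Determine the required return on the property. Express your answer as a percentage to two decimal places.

P = D₁/(r − g) ⇒ r = D₁/P + g = 101,000.0000/1,376,872.12 + 0.018 = 0.073355 + 0.018 = 0.091355

9.14%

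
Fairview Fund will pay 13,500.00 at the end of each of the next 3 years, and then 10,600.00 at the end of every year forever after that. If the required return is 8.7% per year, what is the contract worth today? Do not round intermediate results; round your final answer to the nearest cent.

129219.26

PV of 3-year annuity: 13,500.00 × [1 − (1+0.087)^−3] / 0.087 = 34356.01579
Perpetuity value at year 3: 10,600.00 / 0.087 = 121839.08046
PV of perpetuity: 121839.08046 / (1+0.087)^3 = 94863.24584
Total PV = 34356.01579 + 94863.24584 = 129219.26163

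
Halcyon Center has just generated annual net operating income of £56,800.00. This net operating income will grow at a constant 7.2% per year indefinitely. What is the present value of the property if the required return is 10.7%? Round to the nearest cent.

D₁ = D₀ × (1 + g) = £56,800.00 × 1.072 = £60,889.6000
Growing perpetuity: P = D₁ / (r − g) = £60,889.6000 / (0.107 − 0.072) = £1,739,702.86

£1739702.86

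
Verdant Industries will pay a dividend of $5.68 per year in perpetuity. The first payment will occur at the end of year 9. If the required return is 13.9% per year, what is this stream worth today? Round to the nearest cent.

Value at end of year 8: C / r = $5.68 / 0.139 = $40.8633
Discount to today: PV = $40.8633 / (1 + 0.139)^8 = $40.8633 / 2.832630 = $14.43

$14.43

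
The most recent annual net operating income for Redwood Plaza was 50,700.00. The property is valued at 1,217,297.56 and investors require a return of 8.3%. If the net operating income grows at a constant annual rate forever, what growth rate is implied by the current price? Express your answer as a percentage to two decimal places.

P = D₀(1+g)/(r−g) ⇒ P(r−g) = D₀(1+g) ⇒ g(P+D₀) = P·r − D₀
g = (P·r − D₀)/(P + D₀) = (1,217,297.56×0.083 − 50,700.00) / (1,217,297.56 + 50,700.00) = 0.039697

3.97%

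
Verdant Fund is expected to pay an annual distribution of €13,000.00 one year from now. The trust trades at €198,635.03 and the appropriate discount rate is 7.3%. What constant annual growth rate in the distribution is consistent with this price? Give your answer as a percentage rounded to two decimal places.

0.76%

P = D₁/(r−g) ⇒ g = r − D₁/P = 0.073 − €13,000.00/€198,635.03 = 0.007553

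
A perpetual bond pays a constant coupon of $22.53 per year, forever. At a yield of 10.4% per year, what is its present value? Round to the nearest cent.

$216.63

Level perpetuity: PV = C / r = $22.53 / 0.104 = $216.63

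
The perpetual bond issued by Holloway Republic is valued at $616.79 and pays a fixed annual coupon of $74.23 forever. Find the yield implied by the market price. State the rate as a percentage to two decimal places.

12.03%

P = C/r ⇒ r = C/P = $74.23/$616.79 = 0.120349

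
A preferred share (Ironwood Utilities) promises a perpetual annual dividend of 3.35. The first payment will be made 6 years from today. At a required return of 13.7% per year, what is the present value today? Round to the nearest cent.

12.87

Value at end of year 5: C / r = 3.35 / 0.137 = 24.4526
Discount to today: PV = 24.4526 / (1 + 0.137)^5 = 24.4526 / 1.900213 = 12.87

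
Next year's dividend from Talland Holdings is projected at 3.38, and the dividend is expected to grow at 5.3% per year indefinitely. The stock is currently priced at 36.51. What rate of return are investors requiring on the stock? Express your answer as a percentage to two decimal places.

14.56%

P = D₁/(r − g) ⇒ r = D₁/P + g = 3.3800/36.51 + 0.053 = 0.092577 + 0.053 = 0.145577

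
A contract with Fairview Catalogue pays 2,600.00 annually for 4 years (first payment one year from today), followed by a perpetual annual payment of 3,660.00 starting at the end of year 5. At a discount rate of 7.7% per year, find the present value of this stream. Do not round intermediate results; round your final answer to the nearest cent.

PV of 4-year annuity: 2,600.00 × [1 − (1+0.077)^−4] / 0.077 = 8669.34940
Perpetuity value at year 4: 3,660.00 / 0.077 = 47532.46753
PV of perpetuity: 47532.46753 / (1+0.077)^4 = 35328.69106
Total PV = 8669.34940 + 35328.69106 = 43998.04047

43998.04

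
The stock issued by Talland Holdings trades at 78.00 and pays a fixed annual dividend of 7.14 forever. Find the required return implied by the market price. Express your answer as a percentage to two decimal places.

P = C/r ⇒ r = C/P = 7.14/78.00 = 0.091538

9.15%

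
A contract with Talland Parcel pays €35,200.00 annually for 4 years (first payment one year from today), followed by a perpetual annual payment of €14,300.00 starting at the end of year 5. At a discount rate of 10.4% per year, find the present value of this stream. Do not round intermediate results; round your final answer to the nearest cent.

PV of 4-year annuity: €35,200.00 × [1 − (1+0.104)^−4] / 0.104 = 110619.93382
Perpetuity value at year 4: €14,300.00 / 0.104 = 137500.00000
PV of perpetuity: 137500.00000 / (1+0.104)^4 = 92560.65188
Total PV = 110619.93382 + 92560.65188 = 203180.58571

€203180.59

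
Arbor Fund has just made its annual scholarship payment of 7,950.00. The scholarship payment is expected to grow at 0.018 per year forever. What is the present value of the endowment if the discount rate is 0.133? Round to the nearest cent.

70374.78

D₁ = D₀ × (1 + g) = 7,950.00 × 1.018 = 8,093.1000
Growing perpetuity: P = D₁ / (r − g) = 8,093.1000 / (0.133 − 0.018) = 70,374.78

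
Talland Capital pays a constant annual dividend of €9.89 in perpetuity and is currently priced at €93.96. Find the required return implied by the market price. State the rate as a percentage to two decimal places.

P = C/r ⇒ r = C/P = €9.89/€93.96 = 0.105258

10.53%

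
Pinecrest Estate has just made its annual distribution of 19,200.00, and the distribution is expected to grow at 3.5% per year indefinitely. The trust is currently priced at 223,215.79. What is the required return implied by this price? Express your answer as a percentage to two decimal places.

12.40%

D₁ = 19,200.00 × 1.035 = 19,872.0000
P = D₁/(r − g) ⇒ r = D₁/P + g = 19,872.0000/223,215.79 + 0.035 = 0.089026 + 0.035 = 0.124026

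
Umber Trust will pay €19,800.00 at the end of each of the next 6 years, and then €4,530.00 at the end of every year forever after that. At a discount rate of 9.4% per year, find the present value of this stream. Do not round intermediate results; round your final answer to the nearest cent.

PV of 6-year annuity: €19,800.00 × [1 − (1+0.094)^−6] / 0.094 = 87771.82118
Perpetuity value at year 6: €4,530.00 / 0.094 = 48191.48936
PV of perpetuity: 48191.48936 / (1+0.094)^6 = 28110.36058
Total PV = 87771.82118 + 28110.36058 = 115882.18175

€115882.18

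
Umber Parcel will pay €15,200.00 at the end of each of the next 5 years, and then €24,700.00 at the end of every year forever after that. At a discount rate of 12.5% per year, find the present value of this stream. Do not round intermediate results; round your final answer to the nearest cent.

€163774.60

PV of 5-year annuity: €15,200.00 × [1 − (1+0.125)^−5] / 0.125 = 54120.63879
Perpetuity value at year 5: €24,700.00 / 0.125 = 197600.00000
PV of perpetuity: 197600.00000 / (1+0.125)^5 = 109653.96196
Total PV = 54120.63879 + 109653.96196 = 163774.60076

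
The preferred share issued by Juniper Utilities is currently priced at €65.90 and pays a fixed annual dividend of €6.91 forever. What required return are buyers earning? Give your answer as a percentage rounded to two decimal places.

P = C/r ⇒ r = C/P = €6.91/€65.90 = 0.104856

10.49%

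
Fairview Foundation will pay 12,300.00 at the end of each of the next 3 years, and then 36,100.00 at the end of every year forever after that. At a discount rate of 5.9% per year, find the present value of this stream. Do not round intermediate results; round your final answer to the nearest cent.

PV of 3-year annuity: 12,300.00 × [1 − (1+0.059)^−3] / 0.059 = 32938.97166
Perpetuity value at year 3: 36,100.00 / 0.059 = 611864.40678
PV of perpetuity: 611864.40678 / (1+0.059)^3 = 515189.86394
Total PV = 32938.97166 + 515189.86394 = 548128.83560

548128.84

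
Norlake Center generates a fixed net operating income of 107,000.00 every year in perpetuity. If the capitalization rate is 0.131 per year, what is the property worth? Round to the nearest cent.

816793.89

Level perpetuity: PV = C / r = 107,000.00 / 0.131 = 816,793.89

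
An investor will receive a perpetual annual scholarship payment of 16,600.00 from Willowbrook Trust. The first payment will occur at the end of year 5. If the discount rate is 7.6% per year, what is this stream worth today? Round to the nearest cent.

162946.64

Value at end of year 4: C / r = 16,600.00 / 0.076 = 218,421.0526
Discount to today: PV = 218,421.0526 / (1 + 0.076)^4 = 218,421.0526 / 1.340445 = 162,946.64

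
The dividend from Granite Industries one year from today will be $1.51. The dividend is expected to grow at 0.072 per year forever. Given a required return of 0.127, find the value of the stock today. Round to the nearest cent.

Growing perpetuity: P = D₁ / (r − g) = $1.5100 / (0.127 − 0.072) = $27.45

$27.45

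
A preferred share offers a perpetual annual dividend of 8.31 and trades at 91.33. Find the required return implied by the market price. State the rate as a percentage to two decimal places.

P = C/r ⇒ r = C/P = 8.31/91.33 = 0.090989

9.10%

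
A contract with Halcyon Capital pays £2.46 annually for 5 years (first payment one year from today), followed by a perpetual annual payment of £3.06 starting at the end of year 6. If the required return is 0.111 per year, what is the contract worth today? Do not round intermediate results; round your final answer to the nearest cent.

PV of 5-year annuity: £2.46 × [1 − (1+0.111)^−5] / 0.111 = 9.06908
Perpetuity value at year 5: £3.06 / 0.111 = 27.56757
PV of perpetuity: 27.56757 / (1+0.111)^5 = 16.28651
Total PV = 9.06908 + 16.28651 = 25.35560

£25.36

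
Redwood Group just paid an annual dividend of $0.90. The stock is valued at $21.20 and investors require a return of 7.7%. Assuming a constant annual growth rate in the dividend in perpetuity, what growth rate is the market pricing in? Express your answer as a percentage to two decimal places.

P = D₀(1+g)/(r−g) ⇒ P(r−g) = D₀(1+g) ⇒ g(P+D₀) = P·r − D₀
g = (P·r − D₀)/(P + D₀) = ($21.20×0.077 − $0.90) / ($21.20 + $0.90) = 0.033140

3.31%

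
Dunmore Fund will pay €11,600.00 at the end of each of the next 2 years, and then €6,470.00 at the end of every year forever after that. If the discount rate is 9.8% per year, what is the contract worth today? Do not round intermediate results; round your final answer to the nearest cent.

€74947.67

PV of 2-year annuity: €11,600.00 × [1 − (1+0.098)^−2] / 0.098 = 20186.39620
Perpetuity value at year 2: €6,470.00 / 0.098 = 66020.40816
PV of perpetuity: 66020.40816 / (1+0.098)^2 = 54761.27166
Total PV = 20186.39620 + 54761.27166 = 74947.66786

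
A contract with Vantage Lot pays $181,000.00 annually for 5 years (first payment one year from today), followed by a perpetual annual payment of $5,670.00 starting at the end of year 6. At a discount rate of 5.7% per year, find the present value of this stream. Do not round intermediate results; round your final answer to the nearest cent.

$844094.17

PV of 5-year annuity: $181,000.00 × [1 − (1+0.057)^−5] / 0.057 = 768700.77626
Perpetuity value at year 5: $5,670.00 / 0.057 = 99473.68421
PV of perpetuity: 99473.68421 / (1+0.057)^5 = 75393.38918
Total PV = 768700.77626 + 75393.38918 = 844094.16544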